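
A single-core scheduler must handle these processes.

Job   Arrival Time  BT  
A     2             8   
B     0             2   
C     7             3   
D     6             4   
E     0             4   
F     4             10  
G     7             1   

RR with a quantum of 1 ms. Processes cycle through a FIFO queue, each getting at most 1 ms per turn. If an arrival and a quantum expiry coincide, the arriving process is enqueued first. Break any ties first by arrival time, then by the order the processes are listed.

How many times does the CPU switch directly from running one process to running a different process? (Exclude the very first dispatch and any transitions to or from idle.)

Timeline: | B 0-1 | E 1-2 | B 2-3 | A 3-4 | E 4-5 | F 5-6 | A 6-7 | E 7-8 | D 8-9 | F 9-10 | C 10-11 | G 11-12 | A 12-13 | E 13-14 | D 14-15 | F 15-16 | C 16-17 | A 17-18 | D 18-19 | F 19-20 | C 20-21 | A 21-22 | D 22-23 | F 23-24 | A 24-25 | F 25-26 | A 26-27 | F 27-28 | A 28-29 | F 29-32 |
Completion: A=29  B=3  C=21  D=23  E=14  F=32  G=12

29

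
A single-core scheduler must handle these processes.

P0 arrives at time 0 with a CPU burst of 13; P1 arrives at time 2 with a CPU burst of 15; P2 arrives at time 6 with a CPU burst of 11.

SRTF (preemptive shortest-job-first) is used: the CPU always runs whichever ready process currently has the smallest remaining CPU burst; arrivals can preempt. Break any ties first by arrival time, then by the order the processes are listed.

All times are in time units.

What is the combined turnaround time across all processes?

68

Timeline: | P0 0-13 | P2 13-24 | P1 24-39 |
Completion: P0=13  P1=39  P2=24
Turnaround (C−A): P0=13  P1=37  P2=18
Turnaround = completion − arrival: P0=13, P1=37, P2=18
Total turnaround = 13 + 37 + 18 = 68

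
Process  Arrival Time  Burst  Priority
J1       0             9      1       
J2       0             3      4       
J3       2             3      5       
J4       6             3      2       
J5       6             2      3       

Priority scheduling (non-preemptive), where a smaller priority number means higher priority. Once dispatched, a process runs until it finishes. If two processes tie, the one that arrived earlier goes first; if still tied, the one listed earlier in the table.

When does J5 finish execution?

14

Schedule: | J1 0-9 | J4 9-12 | J5 12-14 | J2 14-17 | J3 17-20 |
Completion: J1=9  J2=17  J3=20  J4=12  J5=14
Turnaround (C−A): J1=9  J2=17  J3=18  J4=6  J5=8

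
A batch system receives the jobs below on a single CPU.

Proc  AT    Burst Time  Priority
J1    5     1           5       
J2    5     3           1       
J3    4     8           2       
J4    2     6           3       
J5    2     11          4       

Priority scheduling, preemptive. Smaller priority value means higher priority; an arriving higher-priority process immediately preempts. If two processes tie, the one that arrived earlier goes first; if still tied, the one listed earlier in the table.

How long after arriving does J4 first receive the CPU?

Schedule: | idle 0-2 | J4 2-4 | J3 4-5 | J2 5-8 | J3 8-15 | J4 15-19 | J5 19-30 | J1 30-31 |
Completion: J1=31  J2=8  J3=15  J4=19  J5=30
Response(J4) = first start − arrival = 2 − 2 = 0

0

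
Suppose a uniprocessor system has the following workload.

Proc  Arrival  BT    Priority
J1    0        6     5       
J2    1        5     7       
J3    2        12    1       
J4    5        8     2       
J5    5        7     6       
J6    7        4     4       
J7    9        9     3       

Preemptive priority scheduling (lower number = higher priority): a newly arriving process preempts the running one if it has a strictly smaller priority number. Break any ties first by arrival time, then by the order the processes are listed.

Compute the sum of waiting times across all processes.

Gantt: | J1 0-2 | J3 2-14 | J4 14-22 | J7 22-31 | J6 31-35 | J1 35-39 | J5 39-46 | J2 46-51 |
Completion: J1=39  J2=51  J3=14  J4=22  J5=46  J6=35  J7=31
Waiting = turnaround − burst: J1=33, J2=45, J3=0, J4=9, J5=34, J6=24, J7=13
Total waiting = 33 + 45 + 0 + 9 + 34 + 24 + 13 = 158

158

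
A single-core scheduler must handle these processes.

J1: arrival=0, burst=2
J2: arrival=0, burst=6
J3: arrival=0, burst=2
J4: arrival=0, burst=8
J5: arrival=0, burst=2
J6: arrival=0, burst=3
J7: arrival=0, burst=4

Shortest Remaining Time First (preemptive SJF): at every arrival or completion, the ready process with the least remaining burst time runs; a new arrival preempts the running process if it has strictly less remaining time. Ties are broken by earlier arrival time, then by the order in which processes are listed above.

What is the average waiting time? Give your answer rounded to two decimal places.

Timeline: | J1 0-2 | J3 2-4 | J5 4-6 | J6 6-9 | J7 9-13 | J2 13-19 | J4 19-27 |
Completion: J1=2  J2=19  J3=4  J4=27  J5=6  J6=9  J7=13
Turnaround (C−A): J1=2  J2=19  J3=4  J4=27  J5=6  J6=9  J7=13
Waiting times: J1=0, J2=13, J3=2, J4=19, J5=4, J6=6, J7=9
Average waiting = (0+13+2+19+4+6+9) / 7 = 53/7 = 7.57

7.57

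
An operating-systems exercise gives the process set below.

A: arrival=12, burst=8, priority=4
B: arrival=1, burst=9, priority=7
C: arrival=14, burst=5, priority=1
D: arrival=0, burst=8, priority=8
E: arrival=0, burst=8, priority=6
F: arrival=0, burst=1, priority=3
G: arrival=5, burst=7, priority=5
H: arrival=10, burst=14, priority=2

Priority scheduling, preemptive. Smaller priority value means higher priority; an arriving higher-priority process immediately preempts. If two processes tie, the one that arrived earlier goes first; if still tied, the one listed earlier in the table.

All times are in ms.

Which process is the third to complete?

Gantt: | F 0-1 | E 1-5 | G 5-10 | H 10-14 | C 14-19 | H 19-29 | A 29-37 | G 37-39 | E 39-43 | B 43-52 | D 52-60 |
Completion: A=37  B=52  C=19  D=60  E=43  F=1  G=39  H=29
Finish order: F → C → H → A → G → E → B → D

H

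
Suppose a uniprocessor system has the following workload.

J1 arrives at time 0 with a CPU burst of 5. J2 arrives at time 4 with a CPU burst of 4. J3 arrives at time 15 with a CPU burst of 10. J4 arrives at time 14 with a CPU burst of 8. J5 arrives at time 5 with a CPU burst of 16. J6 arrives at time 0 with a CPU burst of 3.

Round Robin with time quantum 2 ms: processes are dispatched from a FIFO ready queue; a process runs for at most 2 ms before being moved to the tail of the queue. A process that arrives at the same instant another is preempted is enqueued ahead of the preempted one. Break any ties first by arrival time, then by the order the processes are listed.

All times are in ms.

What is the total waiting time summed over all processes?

75

Schedule: | J1 0-2 | J6 2-4 | J1 4-6 | J2 6-8 | J6 8-9 | J5 9-11 | J1 11-12 | J2 12-14 | J5 14-16 | J4 16-18 | J3 18-20 | J5 20-22 | J4 22-24 | J3 24-26 | J5 26-28 | J4 28-30 | J3 30-32 | J5 32-34 | J4 34-36 | J3 36-38 | J5 38-40 | J3 40-42 | J5 42-46 |
Completion: J1=12  J2=14  J3=42  J4=36  J5=46  J6=9
Waiting = turnaround − burst: J1=7, J2=6, J3=17, J4=14, J5=25, J6=6
Total waiting = 7 + 6 + 17 + 14 + 25 + 6 = 75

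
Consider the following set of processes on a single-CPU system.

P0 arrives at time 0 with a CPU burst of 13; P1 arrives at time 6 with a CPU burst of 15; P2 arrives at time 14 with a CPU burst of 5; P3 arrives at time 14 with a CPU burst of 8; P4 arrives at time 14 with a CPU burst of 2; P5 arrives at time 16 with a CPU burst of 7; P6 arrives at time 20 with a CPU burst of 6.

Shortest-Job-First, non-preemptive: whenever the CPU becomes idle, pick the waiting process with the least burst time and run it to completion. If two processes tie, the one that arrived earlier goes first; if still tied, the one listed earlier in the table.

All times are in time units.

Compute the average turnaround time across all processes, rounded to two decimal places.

Timeline: | P0 0-13 | P1 13-28 | P4 28-30 | P2 30-35 | P6 35-41 | P5 41-48 | P3 48-56 |
Completion: P0=13  P1=28  P2=35  P3=56  P4=30  P5=48  P6=41
Turnaround (C−A): P0=13  P1=22  P2=21  P3=42  P4=16  P5=32  P6=21
Turnaround times: P0=13, P1=22, P2=21, P3=42, P4=16, P5=32, P6=21
Average turnaround = (13+22+21+42+16+32+21) / 7 = 167/7 = 23.86

23.86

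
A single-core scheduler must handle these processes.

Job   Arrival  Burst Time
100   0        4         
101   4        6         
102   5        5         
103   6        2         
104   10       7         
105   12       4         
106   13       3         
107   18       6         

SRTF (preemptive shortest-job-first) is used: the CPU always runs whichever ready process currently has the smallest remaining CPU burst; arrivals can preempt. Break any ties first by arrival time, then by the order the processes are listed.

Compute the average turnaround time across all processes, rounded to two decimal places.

Timeline: | 100 0-4 | 101 4-6 | 103 6-8 | 101 8-12 | 105 12-16 | 106 16-19 | 102 19-24 | 107 24-30 | 104 30-37 |
Completion: 100=4  101=12  102=24  103=8  104=37  105=16  106=19  107=30
Turnaround (C−A): 100=4  101=8  102=19  103=2  104=27  105=4  106=6  107=12
Turnaround times: 100=4, 101=8, 102=19, 103=2, 104=27, 105=4, 106=6, 107=12
Average turnaround = (4+8+19+2+27+4+6+12) / 8 = 82/8 = 10.25

10.25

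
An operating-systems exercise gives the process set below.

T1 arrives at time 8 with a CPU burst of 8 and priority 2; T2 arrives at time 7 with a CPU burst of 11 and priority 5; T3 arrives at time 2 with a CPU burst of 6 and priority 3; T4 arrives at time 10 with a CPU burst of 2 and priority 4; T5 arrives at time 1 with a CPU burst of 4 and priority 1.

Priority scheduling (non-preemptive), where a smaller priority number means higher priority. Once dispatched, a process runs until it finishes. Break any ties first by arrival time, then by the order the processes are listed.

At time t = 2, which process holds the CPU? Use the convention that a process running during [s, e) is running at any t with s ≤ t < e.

T5

Timeline: | idle 0-1 | T5 1-5 | T3 5-11 | T1 11-19 | T4 19-21 | T2 21-32 |
Completion: T1=19  T2=32  T3=11  T4=21  T5=5
Turnaround (C−A): T1=11  T2=25  T3=9  T4=11  T5=4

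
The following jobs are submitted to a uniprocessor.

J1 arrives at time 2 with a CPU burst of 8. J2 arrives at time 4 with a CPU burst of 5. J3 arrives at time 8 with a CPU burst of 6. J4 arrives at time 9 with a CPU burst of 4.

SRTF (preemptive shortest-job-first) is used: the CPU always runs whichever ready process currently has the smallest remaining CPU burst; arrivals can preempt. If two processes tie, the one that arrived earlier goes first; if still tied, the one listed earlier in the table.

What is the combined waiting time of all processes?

Gantt: | idle 0-2 | J1 2-4 | J2 4-9 | J4 9-13 | J1 13-19 | J3 19-25 |
Completion: J1=19  J2=9  J3=25  J4=13
Waiting = turnaround − burst: J1=9, J2=0, J3=11, J4=0
Total waiting = 9 + 0 + 11 + 0 = 20

20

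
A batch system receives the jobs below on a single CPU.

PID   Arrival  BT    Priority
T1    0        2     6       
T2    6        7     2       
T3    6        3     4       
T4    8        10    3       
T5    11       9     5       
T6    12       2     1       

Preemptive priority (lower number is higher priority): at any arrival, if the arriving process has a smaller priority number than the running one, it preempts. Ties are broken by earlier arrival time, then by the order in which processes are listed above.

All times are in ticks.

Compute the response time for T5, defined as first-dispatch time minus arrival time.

17

Schedule: | T1 0-2 | idle 2-6 | T2 6-12 | T6 12-14 | T2 14-15 | T4 15-25 | T3 25-28 | T5 28-37 |
Completion: T1=2  T2=15  T3=28  T4=25  T5=37  T6=14
Turnaround (C−A): T1=2  T2=9  T3=22  T4=17  T5=26  T6=2
Response(T5) = first start − arrival = 28 − 11 = 17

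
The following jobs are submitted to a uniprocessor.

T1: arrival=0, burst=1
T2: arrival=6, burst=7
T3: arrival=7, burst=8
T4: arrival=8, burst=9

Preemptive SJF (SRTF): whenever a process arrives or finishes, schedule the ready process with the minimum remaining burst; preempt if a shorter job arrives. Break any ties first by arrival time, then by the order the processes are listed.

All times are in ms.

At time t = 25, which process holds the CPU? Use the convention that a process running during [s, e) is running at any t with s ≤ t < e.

Timeline: | T1 0-1 | idle 1-6 | T2 6-13 | T3 13-21 | T4 21-30 |
Completion: T1=1  T2=13  T3=21  T4=30

T4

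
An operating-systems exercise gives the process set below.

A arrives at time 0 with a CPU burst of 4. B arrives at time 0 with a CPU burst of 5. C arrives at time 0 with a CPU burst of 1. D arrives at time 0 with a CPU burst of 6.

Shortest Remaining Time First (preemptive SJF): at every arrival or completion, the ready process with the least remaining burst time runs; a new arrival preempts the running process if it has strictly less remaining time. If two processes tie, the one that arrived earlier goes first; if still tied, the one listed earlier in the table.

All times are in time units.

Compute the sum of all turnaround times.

Schedule: | C 0-1 | A 1-5 | B 5-10 | D 10-16 |
Completion: A=5  B=10  C=1  D=16
Turnaround = completion − arrival: A=5, B=10, C=1, D=16
Total turnaround = 5 + 10 + 1 + 16 = 32

32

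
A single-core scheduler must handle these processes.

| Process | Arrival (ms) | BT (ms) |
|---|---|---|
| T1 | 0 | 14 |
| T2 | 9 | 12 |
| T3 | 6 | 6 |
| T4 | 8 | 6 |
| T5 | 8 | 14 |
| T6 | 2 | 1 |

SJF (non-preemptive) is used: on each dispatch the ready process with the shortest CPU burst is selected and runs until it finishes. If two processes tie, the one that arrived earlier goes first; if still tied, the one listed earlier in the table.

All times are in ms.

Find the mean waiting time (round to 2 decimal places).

13.83

Timeline: | T1 0-14 | T6 14-15 | T3 15-21 | T4 21-27 | T2 27-39 | T5 39-53 |
Completion: T1=14  T2=39  T3=21  T4=27  T5=53  T6=15
Waiting times: T1=0, T2=18, T3=9, T4=13, T5=31, T6=12
Average waiting = (0+18+9+13+31+12) / 6 = 83/6 = 13.83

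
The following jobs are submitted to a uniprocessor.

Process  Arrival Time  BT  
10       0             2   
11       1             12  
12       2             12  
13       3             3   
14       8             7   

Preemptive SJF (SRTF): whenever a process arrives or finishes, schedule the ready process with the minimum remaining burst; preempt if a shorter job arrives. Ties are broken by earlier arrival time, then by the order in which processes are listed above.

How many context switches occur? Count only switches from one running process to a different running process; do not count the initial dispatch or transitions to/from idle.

6

Schedule: | 10 0-2 | 11 2-3 | 13 3-6 | 11 6-8 | 14 8-15 | 11 15-24 | 12 24-36 |
Completion: 10=2  11=24  12=36  13=6  14=15
Turnaround (C−A): 10=2  11=23  12=34  13=3  14=7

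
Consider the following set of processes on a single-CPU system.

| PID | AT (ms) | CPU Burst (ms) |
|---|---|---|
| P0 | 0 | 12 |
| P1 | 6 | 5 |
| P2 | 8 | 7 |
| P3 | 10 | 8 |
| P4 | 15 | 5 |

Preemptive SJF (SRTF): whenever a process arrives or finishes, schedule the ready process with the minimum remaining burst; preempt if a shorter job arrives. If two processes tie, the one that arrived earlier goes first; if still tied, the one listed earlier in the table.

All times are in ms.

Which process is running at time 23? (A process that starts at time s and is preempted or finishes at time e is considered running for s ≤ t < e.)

Timeline: | P0 0-6 | P1 6-11 | P0 11-17 | P4 17-22 | P2 22-29 | P3 29-37 |
Completion: P0=17  P1=11  P2=29  P3=37  P4=22
Turnaround (C−A): P0=17  P1=5  P2=21  P3=27  P4=7

P2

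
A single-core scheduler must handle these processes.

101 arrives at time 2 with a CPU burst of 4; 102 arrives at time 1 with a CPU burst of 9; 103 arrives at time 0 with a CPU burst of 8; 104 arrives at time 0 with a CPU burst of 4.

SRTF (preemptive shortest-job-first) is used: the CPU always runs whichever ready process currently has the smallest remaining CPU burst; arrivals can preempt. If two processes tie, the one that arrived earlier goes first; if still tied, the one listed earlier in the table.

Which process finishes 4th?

Schedule: | 104 0-4 | 101 4-8 | 103 8-16 | 102 16-25 |
Completion: 101=8  102=25  103=16  104=4
Turnaround (C−A): 101=6  102=24  103=16  104=4
Finish order: 104 → 101 → 103 → 102

102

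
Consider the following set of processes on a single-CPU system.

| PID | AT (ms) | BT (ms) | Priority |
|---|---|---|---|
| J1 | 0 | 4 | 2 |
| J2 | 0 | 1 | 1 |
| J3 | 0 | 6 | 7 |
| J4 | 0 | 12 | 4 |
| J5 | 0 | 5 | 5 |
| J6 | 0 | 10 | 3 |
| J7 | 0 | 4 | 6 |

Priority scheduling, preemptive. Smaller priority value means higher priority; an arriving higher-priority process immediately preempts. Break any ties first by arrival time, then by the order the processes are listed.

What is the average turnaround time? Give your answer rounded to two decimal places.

Schedule: | J2 0-1 | J1 1-5 | J6 5-15 | J4 15-27 | J5 27-32 | J7 32-36 | J3 36-42 |
Completion: J1=5  J2=1  J3=42  J4=27  J5=32  J6=15  J7=36
Turnaround (C−A): J1=5  J2=1  J3=42  J4=27  J5=32  J6=15  J7=36
Turnaround times: J1=5, J2=1, J3=42, J4=27, J5=32, J6=15, J7=36
Average turnaround = (5+1+42+27+32+15+36) / 7 = 158/7 = 22.57

22.57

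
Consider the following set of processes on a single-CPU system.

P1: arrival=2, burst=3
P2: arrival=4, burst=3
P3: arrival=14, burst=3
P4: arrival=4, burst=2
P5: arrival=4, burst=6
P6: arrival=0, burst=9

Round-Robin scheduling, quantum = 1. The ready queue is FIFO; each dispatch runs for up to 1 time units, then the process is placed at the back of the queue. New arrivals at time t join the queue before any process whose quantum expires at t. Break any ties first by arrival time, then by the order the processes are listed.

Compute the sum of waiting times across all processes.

57

Gantt: | P6 0-2 | P1 2-3 | P6 3-4 | P1 4-5 | P2 5-6 | P4 6-7 | P5 7-8 | P6 8-9 | P1 9-10 | P2 10-11 | P4 11-12 | P5 12-13 | P6 13-14 | P2 14-15 | P5 15-16 | P3 16-17 | P6 17-18 | P5 18-19 | P3 19-20 | P6 20-21 | P5 21-22 | P3 22-23 | P6 23-24 | P5 24-25 | P6 25-26 |
Completion: P1=10  P2=15  P3=23  P4=12  P5=25  P6=26
Turnaround (C−A): P1=8  P2=11  P3=9  P4=8  P5=21  P6=26
Waiting = turnaround − burst: P1=5, P2=8, P3=6, P4=6, P5=15, P6=17
Total waiting = 5 + 8 + 6 + 6 + 15 + 17 = 57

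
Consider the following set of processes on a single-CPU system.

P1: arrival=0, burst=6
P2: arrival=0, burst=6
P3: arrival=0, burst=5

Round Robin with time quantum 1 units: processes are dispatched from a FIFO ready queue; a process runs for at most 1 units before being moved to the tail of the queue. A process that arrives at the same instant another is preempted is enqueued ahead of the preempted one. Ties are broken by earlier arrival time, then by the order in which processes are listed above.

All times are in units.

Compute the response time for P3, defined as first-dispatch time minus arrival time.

2

Schedule: | P1 0-1 | P2 1-2 | P3 2-3 | P1 3-4 | P2 4-5 | P3 5-6 | P1 6-7 | P2 7-8 | P3 8-9 | P1 9-10 | P2 10-11 | P3 11-12 | P1 12-13 | P2 13-14 | P3 14-15 | P1 15-16 | P2 16-17 |
Completion: P1=16  P2=17  P3=15
Response(P3) = first start − arrival = 2 − 0 = 2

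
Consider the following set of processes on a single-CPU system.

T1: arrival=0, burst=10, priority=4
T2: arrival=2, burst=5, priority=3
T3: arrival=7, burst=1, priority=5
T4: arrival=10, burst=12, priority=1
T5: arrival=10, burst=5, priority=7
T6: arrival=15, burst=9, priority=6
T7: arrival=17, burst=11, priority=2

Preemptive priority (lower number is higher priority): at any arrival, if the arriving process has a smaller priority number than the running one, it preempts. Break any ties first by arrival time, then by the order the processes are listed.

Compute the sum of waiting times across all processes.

126

Gantt: | T1 0-2 | T2 2-7 | T1 7-10 | T4 10-22 | T7 22-33 | T1 33-38 | T3 38-39 | T6 39-48 | T5 48-53 |
Completion: T1=38  T2=7  T3=39  T4=22  T5=53  T6=48  T7=33
Waiting = turnaround − burst: T1=28, T2=0, T3=31, T4=0, T5=38, T6=24, T7=5
Total waiting = 28 + 0 + 31 + 0 + 38 + 24 + 5 = 126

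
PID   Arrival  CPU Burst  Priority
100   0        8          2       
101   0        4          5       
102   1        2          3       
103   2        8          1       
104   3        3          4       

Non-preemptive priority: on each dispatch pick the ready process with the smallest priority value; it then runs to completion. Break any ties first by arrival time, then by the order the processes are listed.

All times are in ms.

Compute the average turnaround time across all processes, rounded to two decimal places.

Gantt: | 100 0-8 | 103 8-16 | 102 16-18 | 104 18-21 | 101 21-25 |
Completion: 100=8  101=25  102=18  103=16  104=21
Turnaround times: 100=8, 101=25, 102=17, 103=14, 104=18
Average turnaround = (8+25+17+14+18) / 5 = 82/5 = 16.40

16.40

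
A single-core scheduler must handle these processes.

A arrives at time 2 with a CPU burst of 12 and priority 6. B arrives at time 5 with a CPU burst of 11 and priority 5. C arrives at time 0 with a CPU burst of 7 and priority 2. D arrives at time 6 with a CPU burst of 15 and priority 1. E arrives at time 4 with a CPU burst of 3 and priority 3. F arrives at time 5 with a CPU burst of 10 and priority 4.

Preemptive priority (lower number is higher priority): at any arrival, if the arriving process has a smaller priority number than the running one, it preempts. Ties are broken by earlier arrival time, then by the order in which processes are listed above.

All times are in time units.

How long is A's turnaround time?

56

Gantt: | C 0-6 | D 6-21 | C 21-22 | E 22-25 | F 25-35 | B 35-46 | A 46-58 |
Completion: A=58  B=46  C=22  D=21  E=25  F=35
Turnaround(A) = completion − arrival = 58 − 2 = 56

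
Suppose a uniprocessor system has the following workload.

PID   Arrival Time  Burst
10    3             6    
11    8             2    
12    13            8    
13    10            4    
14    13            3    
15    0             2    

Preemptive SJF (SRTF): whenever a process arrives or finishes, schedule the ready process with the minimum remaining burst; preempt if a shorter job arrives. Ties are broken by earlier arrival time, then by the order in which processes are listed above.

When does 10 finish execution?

9

Schedule: | 15 0-2 | idle 2-3 | 10 3-9 | 11 9-11 | 13 11-15 | 14 15-18 | 12 18-26 |
Completion: 10=9  11=11  12=26  13=15  14=18  15=2
Turnaround (C−A): 10=6  11=3  12=13  13=5  14=5  15=2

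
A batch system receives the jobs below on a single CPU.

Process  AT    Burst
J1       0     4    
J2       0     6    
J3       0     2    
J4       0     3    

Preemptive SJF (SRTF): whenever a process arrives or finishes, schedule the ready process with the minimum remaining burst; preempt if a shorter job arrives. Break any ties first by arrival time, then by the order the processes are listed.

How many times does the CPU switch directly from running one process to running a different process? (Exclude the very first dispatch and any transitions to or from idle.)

Timeline: | J3 0-2 | J4 2-5 | J1 5-9 | J2 9-15 |
Completion: J1=9  J2=15  J3=2  J4=5

3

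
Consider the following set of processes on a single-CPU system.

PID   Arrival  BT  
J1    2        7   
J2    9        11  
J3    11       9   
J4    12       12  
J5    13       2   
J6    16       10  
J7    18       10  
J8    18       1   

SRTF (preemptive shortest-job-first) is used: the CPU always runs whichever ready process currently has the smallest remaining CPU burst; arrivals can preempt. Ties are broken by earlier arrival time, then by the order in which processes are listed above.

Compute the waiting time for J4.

40

Gantt: | idle 0-2 | J1 2-9 | J2 9-13 | J5 13-15 | J2 15-18 | J8 18-19 | J2 19-23 | J3 23-32 | J6 32-42 | J7 42-52 | J4 52-64 |
Completion: J1=9  J2=23  J3=32  J4=64  J5=15  J6=42  J7=52  J8=19
Turnaround (C−A): J1=7  J2=14  J3=21  J4=52  J5=2  J6=26  J7=34  J8=1
Waiting(J4) = turnaround − burst = 52 − 12 = 40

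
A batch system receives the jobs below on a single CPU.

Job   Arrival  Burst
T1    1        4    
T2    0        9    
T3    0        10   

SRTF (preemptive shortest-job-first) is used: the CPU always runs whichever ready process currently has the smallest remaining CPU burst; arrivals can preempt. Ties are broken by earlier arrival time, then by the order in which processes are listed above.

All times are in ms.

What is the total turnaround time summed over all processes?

Gantt: | T2 0-1 | T1 1-5 | T2 5-13 | T3 13-23 |
Completion: T1=5  T2=13  T3=23
Turnaround = completion − arrival: T1=4, T2=13, T3=23
Total turnaround = 4 + 13 + 23 = 40

40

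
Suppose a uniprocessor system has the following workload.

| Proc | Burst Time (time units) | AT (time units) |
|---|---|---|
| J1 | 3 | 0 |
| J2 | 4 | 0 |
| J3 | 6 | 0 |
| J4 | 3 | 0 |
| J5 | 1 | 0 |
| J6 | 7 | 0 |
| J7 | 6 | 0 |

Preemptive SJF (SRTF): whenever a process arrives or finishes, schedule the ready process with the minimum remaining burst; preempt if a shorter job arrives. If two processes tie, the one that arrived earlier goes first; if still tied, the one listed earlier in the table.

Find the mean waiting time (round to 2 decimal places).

9.00

Schedule: | J5 0-1 | J1 1-4 | J4 4-7 | J2 7-11 | J3 11-17 | J7 17-23 | J6 23-30 |
Completion: J1=4  J2=11  J3=17  J4=7  J5=1  J6=30  J7=23
Turnaround (C−A): J1=4  J2=11  J3=17  J4=7  J5=1  J6=30  J7=23
Waiting times: J1=1, J2=7, J3=11, J4=4, J5=0, J6=23, J7=17
Average waiting = (1+7+11+4+0+23+17) / 7 = 63/7 = 9.00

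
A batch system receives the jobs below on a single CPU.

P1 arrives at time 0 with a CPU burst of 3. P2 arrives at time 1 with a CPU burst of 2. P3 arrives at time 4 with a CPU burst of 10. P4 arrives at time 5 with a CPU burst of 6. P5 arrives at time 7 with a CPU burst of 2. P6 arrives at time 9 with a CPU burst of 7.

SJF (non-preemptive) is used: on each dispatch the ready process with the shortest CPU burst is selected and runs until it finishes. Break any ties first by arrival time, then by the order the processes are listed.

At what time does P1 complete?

3

Schedule: | P1 0-3 | P2 3-5 | P4 5-11 | P5 11-13 | P6 13-20 | P3 20-30 |
Completion: P1=3  P2=5  P3=30  P4=11  P5=13  P6=20
Turnaround (C−A): P1=3  P2=4  P3=26  P4=6  P5=6  P6=11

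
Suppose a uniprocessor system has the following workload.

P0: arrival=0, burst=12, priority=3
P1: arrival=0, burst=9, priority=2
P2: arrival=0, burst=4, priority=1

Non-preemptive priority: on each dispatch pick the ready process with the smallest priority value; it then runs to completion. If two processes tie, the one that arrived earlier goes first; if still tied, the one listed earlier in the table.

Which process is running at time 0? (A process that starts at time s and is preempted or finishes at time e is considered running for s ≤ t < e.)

Gantt: | P2 0-4 | P1 4-13 | P0 13-25 |
Completion: P0=25  P1=13  P2=4

P2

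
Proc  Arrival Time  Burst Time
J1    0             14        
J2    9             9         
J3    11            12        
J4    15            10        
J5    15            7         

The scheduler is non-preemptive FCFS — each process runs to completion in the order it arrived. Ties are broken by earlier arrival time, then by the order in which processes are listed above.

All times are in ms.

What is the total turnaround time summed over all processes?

Gantt: | J1 0-14 | J2 14-23 | J3 23-35 | J4 35-45 | J5 45-52 |
Completion: J1=14  J2=23  J3=35  J4=45  J5=52
Turnaround = completion − arrival: J1=14, J2=14, J3=24, J4=30, J5=37
Total turnaround = 14 + 14 + 24 + 30 + 37 = 119

119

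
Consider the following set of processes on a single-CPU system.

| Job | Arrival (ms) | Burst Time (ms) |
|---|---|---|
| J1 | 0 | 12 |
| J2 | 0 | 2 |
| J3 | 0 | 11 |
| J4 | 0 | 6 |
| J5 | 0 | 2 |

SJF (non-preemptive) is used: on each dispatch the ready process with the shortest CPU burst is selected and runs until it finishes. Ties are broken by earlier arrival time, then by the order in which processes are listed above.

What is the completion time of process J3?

21

Gantt: | J2 0-2 | J5 2-4 | J4 4-10 | J3 10-21 | J1 21-33 |
Completion: J1=33  J2=2  J3=21  J4=10  J5=4
Turnaround (C−A): J1=33  J2=2  J3=21  J4=10  J5=4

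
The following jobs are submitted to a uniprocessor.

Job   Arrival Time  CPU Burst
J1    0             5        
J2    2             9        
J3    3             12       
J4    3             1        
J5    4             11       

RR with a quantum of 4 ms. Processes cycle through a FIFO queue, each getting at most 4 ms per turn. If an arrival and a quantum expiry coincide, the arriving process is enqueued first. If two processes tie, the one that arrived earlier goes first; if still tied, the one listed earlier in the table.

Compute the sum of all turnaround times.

Gantt: | J1 0-4 | J2 4-8 | J3 8-12 | J4 12-13 | J5 13-17 | J1 17-18 | J2 18-22 | J3 22-26 | J5 26-30 | J2 30-31 | J3 31-35 | J5 35-38 |
Completion: J1=18  J2=31  J3=35  J4=13  J5=38
Turnaround (C−A): J1=18  J2=29  J3=32  J4=10  J5=34
Turnaround = completion − arrival: J1=18, J2=29, J3=32, J4=10, J5=34
Total turnaround = 18 + 29 + 32 + 10 + 34 = 123

123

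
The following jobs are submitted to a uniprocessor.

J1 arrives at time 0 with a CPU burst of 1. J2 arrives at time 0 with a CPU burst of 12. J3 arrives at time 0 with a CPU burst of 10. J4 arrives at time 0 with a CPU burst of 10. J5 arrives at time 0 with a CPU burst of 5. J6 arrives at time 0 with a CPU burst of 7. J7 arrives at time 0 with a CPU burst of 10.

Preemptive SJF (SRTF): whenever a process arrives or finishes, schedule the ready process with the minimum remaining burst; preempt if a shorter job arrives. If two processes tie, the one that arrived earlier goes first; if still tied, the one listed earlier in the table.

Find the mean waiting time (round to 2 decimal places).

17.00

Gantt: | J1 0-1 | J5 1-6 | J6 6-13 | J3 13-23 | J4 23-33 | J7 33-43 | J2 43-55 |
Completion: J1=1  J2=55  J3=23  J4=33  J5=6  J6=13  J7=43
Turnaround (C−A): J1=1  J2=55  J3=23  J4=33  J5=6  J6=13  J7=43
Waiting times: J1=0, J2=43, J3=13, J4=23, J5=1, J6=6, J7=33
Average waiting = (0+43+13+23+1+6+33) / 7 = 119/7 = 17.00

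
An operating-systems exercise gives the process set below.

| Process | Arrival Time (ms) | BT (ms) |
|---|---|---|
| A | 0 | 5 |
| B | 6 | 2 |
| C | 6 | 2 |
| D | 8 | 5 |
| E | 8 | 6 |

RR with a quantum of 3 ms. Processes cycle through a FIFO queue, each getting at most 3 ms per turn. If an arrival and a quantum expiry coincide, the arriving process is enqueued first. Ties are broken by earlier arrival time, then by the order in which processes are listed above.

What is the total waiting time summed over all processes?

14

Timeline: | A 0-5 | idle 5-6 | B 6-8 | C 8-10 | D 10-13 | E 13-16 | D 16-18 | E 18-21 |
Completion: A=5  B=8  C=10  D=18  E=21
Turnaround (C−A): A=5  B=2  C=4  D=10  E=13
Waiting = turnaround − burst: A=0, B=0, C=2, D=5, E=7
Total waiting = 0 + 0 + 2 + 5 + 7 = 14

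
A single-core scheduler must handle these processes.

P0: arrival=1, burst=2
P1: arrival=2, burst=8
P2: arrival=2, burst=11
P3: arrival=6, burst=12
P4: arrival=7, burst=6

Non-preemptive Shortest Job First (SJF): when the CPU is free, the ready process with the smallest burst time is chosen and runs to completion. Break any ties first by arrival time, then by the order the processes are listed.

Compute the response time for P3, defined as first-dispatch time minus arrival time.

22

Schedule: | idle 0-1 | P0 1-3 | P1 3-11 | P4 11-17 | P2 17-28 | P3 28-40 |
Completion: P0=3  P1=11  P2=28  P3=40  P4=17
Turnaround (C−A): P0=2  P1=9  P2=26  P3=34  P4=10
Response(P3) = first start − arrival = 28 − 6 = 22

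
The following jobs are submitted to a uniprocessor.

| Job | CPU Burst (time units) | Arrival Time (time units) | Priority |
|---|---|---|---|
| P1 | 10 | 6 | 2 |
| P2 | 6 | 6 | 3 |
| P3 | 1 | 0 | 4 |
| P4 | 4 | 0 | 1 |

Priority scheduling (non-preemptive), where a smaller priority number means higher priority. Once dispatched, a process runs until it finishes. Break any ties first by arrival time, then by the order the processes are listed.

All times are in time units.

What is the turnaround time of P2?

Timeline: | P4 0-4 | P3 4-5 | idle 5-6 | P1 6-16 | P2 16-22 |
Completion: P1=16  P2=22  P3=5  P4=4
Turnaround (C−A): P1=10  P2=16  P3=5  P4=4
Turnaround(P2) = completion − arrival = 22 − 6 = 16

16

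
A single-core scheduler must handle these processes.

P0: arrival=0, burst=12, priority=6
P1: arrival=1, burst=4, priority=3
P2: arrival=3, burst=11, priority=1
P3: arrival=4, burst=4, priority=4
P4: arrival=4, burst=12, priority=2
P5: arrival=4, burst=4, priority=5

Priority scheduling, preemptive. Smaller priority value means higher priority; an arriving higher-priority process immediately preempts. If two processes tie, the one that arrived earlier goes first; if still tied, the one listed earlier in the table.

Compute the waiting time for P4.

Schedule: | P0 0-1 | P1 1-3 | P2 3-14 | P4 14-26 | P1 26-28 | P3 28-32 | P5 32-36 | P0 36-47 |
Completion: P0=47  P1=28  P2=14  P3=32  P4=26  P5=36
Turnaround (C−A): P0=47  P1=27  P2=11  P3=28  P4=22  P5=32
Waiting(P4) = turnaround − burst = 22 − 12 = 10

10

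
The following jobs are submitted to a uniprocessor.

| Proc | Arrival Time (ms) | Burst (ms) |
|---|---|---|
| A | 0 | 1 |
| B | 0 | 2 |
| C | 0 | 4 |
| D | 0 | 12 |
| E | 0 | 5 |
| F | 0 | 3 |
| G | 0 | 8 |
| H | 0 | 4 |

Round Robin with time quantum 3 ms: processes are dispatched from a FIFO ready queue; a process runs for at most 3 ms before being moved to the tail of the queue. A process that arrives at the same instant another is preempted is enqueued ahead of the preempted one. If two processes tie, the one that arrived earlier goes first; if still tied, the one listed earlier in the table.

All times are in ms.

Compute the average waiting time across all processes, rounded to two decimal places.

Schedule: | A 0-1 | B 1-3 | C 3-6 | D 6-9 | E 9-12 | F 12-15 | G 15-18 | H 18-21 | C 21-22 | D 22-25 | E 25-27 | G 27-30 | H 30-31 | D 31-34 | G 34-36 | D 36-39 |
Completion: A=1  B=3  C=22  D=39  E=27  F=15  G=36  H=31
Turnaround (C−A): A=1  B=3  C=22  D=39  E=27  F=15  G=36  H=31
Waiting times: A=0, B=1, C=18, D=27, E=22, F=12, G=28, H=27
Average waiting = (0+1+18+27+22+12+28+27) / 8 = 135/8 = 16.88

16.88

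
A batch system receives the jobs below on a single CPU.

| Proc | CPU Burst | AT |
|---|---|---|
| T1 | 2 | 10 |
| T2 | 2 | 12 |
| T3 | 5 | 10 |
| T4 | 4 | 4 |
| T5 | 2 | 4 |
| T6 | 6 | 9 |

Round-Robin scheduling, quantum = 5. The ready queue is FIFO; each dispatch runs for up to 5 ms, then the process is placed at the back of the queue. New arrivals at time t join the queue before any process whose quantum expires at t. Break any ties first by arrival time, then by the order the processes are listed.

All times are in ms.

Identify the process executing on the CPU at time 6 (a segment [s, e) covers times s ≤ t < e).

Timeline: | idle 0-4 | T4 4-8 | T5 8-10 | T6 10-15 | T1 15-17 | T3 17-22 | T2 22-24 | T6 24-25 |
Completion: T1=17  T2=24  T3=22  T4=8  T5=10  T6=25
Turnaround (C−A): T1=7  T2=12  T3=12  T4=4  T5=6  T6=16

T4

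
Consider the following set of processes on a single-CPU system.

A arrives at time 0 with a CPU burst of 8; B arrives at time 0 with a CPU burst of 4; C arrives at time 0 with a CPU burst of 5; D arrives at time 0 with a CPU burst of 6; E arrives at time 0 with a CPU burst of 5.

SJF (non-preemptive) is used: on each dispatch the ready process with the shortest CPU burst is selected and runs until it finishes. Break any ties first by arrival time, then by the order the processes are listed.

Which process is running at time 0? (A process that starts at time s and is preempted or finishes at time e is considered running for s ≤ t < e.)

Gantt: | B 0-4 | C 4-9 | E 9-14 | D 14-20 | A 20-28 |
Completion: A=28  B=4  C=9  D=20  E=14
Turnaround (C−A): A=28  B=4  C=9  D=20  E=14

B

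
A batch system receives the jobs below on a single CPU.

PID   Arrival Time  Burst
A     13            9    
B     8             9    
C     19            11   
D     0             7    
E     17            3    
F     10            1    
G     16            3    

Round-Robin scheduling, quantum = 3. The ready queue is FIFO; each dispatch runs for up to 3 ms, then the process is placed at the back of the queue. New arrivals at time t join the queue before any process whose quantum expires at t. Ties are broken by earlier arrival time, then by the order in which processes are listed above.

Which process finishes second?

F

Gantt: | D 0-7 | idle 7-8 | B 8-11 | F 11-12 | B 12-15 | A 15-18 | B 18-21 | G 21-24 | E 24-27 | A 27-30 | C 30-33 | A 33-36 | C 36-44 |
Completion: A=36  B=21  C=44  D=7  E=27  F=12  G=24
Finish order: D → F → B → G → E → A → C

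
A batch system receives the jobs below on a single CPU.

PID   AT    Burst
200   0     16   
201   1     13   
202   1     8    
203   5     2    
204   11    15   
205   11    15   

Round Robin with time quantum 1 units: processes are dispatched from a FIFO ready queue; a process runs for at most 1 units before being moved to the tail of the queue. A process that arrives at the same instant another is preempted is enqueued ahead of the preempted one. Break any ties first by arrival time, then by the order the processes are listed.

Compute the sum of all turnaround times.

Timeline: | 200 0-1 | 201 1-2 | 202 2-3 | 200 3-4 | 201 4-5 | 202 5-6 | 200 6-7 | 203 7-8 | 201 8-9 | 202 9-10 | 200 10-11 | 203 11-12 | 201 12-13 | 202 13-14 | 204 14-15 | 205 15-16 | 200 16-17 | 201 17-18 | 202 18-19 | 204 19-20 | 205 20-21 | 200 21-22 | 201 22-23 | 202 23-24 | 204 24-25 | 205 25-26 | 200 26-27 | 201 27-28 | 202 28-29 | 204 29-30 | 205 30-31 | 200 31-32 | 201 32-33 | 202 33-34 | 204 34-35 | 205 35-36 | 200 36-37 | 201 37-38 | 204 38-39 | 205 39-40 | 200 40-41 | 201 41-42 | 204 42-43 | 205 43-44 | 200 44-45 | 201 45-46 | 204 46-47 | 205 47-48 | 200 48-49 | 201 49-50 | 204 50-51 | 205 51-52 | 200 52-53 | 201 53-54 | 204 54-55 | 205 55-56 | 200 56-57 | 204 57-58 | 205 58-59 | 200 59-60 | 204 60-61 | 205 61-62 | 200 62-63 | 204 63-64 | 205 64-65 | 204 65-66 | 205 66-67 | 204 67-68 | 205 68-69 |
Completion: 200=63  201=54  202=34  203=12  204=68  205=69
Turnaround = completion − arrival: 200=63, 201=53, 202=33, 203=7, 204=57, 205=58
Total turnaround = 63 + 53 + 33 + 7 + 57 + 58 = 271

271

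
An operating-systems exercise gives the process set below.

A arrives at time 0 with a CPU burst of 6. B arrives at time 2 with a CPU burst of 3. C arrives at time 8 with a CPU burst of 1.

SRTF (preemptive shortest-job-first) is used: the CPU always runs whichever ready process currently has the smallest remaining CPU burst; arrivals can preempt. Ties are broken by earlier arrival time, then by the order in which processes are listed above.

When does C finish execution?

Gantt: | A 0-2 | B 2-5 | A 5-9 | C 9-10 |
Completion: A=9  B=5  C=10

10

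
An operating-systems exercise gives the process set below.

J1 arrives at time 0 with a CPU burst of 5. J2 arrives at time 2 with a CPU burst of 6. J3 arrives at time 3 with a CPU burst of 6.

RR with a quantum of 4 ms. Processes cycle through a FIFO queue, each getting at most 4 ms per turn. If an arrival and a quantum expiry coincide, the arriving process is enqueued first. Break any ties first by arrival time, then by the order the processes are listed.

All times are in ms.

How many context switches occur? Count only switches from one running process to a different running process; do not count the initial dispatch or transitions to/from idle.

Gantt: | J1 0-4 | J2 4-8 | J3 8-12 | J1 12-13 | J2 13-15 | J3 15-17 |
Completion: J1=13  J2=15  J3=17

5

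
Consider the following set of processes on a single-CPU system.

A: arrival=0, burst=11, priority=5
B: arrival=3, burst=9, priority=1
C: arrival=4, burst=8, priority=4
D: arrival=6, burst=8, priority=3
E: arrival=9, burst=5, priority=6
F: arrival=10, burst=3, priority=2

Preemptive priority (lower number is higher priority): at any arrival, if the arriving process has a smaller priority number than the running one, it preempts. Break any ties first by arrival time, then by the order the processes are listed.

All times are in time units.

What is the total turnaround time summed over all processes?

Timeline: | A 0-3 | B 3-12 | F 12-15 | D 15-23 | C 23-31 | A 31-39 | E 39-44 |
Completion: A=39  B=12  C=31  D=23  E=44  F=15
Turnaround (C−A): A=39  B=9  C=27  D=17  E=35  F=5
Turnaround = completion − arrival: A=39, B=9, C=27, D=17, E=35, F=5
Total turnaround = 39 + 9 + 27 + 17 + 35 + 5 = 132

132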